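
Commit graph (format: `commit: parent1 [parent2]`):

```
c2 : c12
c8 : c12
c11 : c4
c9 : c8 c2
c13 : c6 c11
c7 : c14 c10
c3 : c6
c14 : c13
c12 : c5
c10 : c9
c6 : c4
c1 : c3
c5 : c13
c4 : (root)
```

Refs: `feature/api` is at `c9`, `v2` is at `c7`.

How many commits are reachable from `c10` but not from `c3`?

8

Reachable from c10: {c10, c11, c12, c13, c2, c4, c5, c6, c8, c9}.
Reachable from c3: {c3, c4, c6}.
In c10's history but not c3's: {c10, c11, c12, c13, c2, c5, c8, c9} — 8 commits.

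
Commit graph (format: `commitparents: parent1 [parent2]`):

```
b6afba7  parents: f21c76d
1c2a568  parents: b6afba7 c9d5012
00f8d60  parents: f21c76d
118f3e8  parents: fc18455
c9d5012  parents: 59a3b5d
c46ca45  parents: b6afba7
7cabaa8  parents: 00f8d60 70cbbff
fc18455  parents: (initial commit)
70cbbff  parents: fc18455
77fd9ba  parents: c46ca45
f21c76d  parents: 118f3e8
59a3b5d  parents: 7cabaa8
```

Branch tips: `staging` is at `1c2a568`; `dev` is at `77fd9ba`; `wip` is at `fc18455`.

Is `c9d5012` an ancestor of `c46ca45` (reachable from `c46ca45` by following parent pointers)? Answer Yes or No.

Ancestors of c46ca45: {118f3e8, b6afba7, c46ca45, f21c76d, fc18455}.
c9d5012 is not in that set, so it is not an ancestor of c46ca45.

No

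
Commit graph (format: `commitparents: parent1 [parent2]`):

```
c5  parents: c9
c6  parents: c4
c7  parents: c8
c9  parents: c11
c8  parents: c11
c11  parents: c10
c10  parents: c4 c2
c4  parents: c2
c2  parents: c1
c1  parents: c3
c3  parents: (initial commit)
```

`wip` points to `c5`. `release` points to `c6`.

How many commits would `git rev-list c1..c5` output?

Reachable from c5: {c1, c10, c11, c2, c3, c4, c5, c9}.
Reachable from c1: {c1, c3}.
In c5's history but not c1's: {c10, c11, c2, c4, c5, c9} — 6 commits.

6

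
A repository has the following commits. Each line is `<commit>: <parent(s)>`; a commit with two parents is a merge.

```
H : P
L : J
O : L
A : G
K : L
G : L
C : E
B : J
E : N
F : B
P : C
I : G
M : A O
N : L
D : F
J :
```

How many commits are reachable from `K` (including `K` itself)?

3

Walking parent pointers from K: reachable set = {J, K, L}.
That is 3 commits.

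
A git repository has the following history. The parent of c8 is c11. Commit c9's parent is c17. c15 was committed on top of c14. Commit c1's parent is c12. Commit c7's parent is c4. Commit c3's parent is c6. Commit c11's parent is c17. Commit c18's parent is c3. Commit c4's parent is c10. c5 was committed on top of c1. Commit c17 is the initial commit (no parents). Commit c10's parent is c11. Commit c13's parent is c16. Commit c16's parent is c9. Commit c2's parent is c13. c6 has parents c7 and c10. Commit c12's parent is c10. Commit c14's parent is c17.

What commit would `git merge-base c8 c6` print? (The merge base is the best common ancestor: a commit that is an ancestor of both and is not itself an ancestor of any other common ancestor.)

c11

Ancestors of c8: {c11, c17, c8}.
Ancestors of c6: {c10, c11, c17, c4, c6, c7}.
Common ancestors: {c11, c17}.
Among these, c11 is not an ancestor of any other common ancestor — it is the merge base.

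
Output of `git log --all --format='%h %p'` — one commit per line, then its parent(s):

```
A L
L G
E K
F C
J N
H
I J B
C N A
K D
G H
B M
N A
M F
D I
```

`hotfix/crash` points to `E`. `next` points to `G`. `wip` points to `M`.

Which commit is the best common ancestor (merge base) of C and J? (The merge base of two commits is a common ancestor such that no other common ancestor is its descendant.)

Ancestors of C: {A, C, G, H, L, N}.
Ancestors of J: {A, G, H, J, L, N}.
Common ancestors: {A, G, H, L, N}.
Among these, N is not an ancestor of any other common ancestor — it is the merge base.

N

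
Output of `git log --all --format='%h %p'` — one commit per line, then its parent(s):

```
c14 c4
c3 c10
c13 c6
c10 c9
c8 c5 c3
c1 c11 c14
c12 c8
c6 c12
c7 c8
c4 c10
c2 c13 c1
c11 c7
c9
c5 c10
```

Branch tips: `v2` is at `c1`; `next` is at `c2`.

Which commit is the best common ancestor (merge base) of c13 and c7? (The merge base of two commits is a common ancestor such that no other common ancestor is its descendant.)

c8

Ancestors of c13: {c10, c12, c13, c3, c5, c6, c8, c9}.
Ancestors of c7: {c10, c3, c5, c7, c8, c9}.
Common ancestors: {c10, c3, c5, c8, c9}.
Among these, c8 is not an ancestor of any other common ancestor — it is the merge base.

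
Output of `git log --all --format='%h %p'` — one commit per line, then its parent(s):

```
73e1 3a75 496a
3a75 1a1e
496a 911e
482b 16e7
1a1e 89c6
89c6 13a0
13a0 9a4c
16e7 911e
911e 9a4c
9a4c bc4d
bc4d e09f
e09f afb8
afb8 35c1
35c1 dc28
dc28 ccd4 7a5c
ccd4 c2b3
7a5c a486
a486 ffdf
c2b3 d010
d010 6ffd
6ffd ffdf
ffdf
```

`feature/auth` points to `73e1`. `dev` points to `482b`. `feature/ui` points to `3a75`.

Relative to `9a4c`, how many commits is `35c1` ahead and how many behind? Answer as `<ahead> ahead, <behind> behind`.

Reachable from 35c1: {35c1, 6ffd, 7a5c, a486, c2b3, ccd4, d010, dc28, ffdf}.
Reachable from 9a4c: {35c1, 6ffd, 7a5c, 9a4c, a486, afb8, bc4d, c2b3, ccd4, d010, dc28, e09f, ffdf}.
Only in 35c1's history (ahead): {} — 0.
Only in 9a4c's history (behind): {9a4c, afb8, bc4d, e09f} — 4.

0 ahead, 4 behind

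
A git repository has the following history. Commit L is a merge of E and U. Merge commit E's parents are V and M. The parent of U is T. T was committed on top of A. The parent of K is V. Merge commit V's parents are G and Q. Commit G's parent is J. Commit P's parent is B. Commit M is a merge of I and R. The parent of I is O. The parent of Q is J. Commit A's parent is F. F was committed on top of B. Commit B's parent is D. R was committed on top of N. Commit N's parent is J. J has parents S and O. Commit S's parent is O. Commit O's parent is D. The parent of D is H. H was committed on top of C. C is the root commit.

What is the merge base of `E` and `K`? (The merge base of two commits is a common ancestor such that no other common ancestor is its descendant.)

Ancestors of E: {C, D, E, G, H, I, J, M, N, O, Q, R, S, V}.
Ancestors of K: {C, D, G, H, J, K, O, Q, S, V}.
Common ancestors: {C, D, G, H, J, O, Q, S, V}.
Among these, V is not an ancestor of any other common ancestor — it is the merge base.

V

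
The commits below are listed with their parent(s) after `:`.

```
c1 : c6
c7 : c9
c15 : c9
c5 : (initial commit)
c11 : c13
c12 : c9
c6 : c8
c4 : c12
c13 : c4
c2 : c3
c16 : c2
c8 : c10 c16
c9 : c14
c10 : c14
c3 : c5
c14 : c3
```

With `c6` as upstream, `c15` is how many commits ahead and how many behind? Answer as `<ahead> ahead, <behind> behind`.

2 ahead, 5 behind

Reachable from c15: {c14, c15, c3, c5, c9}.
Reachable from c6: {c10, c14, c16, c2, c3, c5, c6, c8}.
Only in c15's history (ahead): {c15, c9} — 2.
Only in c6's history (behind): {c10, c16, c2, c6, c8} — 5.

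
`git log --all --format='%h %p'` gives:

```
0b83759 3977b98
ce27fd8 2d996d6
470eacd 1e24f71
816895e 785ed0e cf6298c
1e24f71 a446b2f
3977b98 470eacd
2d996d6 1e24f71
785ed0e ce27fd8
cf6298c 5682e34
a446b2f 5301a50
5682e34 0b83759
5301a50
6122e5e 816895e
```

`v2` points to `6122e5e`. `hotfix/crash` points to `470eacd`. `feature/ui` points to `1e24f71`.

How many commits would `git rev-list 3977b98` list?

Walking parent pointers from 3977b98: reachable set = {1e24f71, 3977b98, 470eacd, 5301a50, a446b2f}.
That is 5 commits.

5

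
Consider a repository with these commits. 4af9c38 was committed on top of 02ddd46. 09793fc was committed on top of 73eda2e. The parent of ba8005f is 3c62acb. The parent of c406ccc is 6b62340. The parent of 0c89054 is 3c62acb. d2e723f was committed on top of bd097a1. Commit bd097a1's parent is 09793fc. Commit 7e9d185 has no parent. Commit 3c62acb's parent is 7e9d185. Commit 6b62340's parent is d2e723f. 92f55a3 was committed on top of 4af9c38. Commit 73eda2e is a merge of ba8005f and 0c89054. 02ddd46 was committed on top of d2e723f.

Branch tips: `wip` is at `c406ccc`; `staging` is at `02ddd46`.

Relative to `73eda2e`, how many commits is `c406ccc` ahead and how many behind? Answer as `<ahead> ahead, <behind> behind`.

5 ahead, 0 behind

Reachable from c406ccc: {09793fc, 0c89054, 3c62acb, 6b62340, 73eda2e, 7e9d185, ba8005f, bd097a1, c406ccc, d2e723f}.
Reachable from 73eda2e: {0c89054, 3c62acb, 73eda2e, 7e9d185, ba8005f}.
Only in c406ccc's history (ahead): {09793fc, 6b62340, bd097a1, c406ccc, d2e723f} — 5.
Only in 73eda2e's history (behind): {} — 0.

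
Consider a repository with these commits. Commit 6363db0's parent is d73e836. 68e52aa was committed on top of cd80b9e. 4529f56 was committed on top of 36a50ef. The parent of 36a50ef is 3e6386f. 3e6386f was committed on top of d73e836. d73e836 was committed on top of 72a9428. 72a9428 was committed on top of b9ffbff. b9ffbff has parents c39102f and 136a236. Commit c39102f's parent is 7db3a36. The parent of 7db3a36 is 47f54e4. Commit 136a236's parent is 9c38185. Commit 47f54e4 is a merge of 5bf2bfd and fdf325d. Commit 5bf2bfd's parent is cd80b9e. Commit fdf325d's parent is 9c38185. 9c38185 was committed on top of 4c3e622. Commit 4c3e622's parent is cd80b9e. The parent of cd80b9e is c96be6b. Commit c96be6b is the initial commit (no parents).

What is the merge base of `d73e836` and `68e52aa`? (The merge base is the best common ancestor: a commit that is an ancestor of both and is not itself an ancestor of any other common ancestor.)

Ancestors of d73e836: {136a236, 47f54e4, 4c3e622, 5bf2bfd, 72a9428, 7db3a36, 9c38185, b9ffbff, c39102f, c96be6b, cd80b9e, d73e836, fdf325d}.
Ancestors of 68e52aa: {68e52aa, c96be6b, cd80b9e}.
Common ancestors: {c96be6b, cd80b9e}.
Among these, cd80b9e is not an ancestor of any other common ancestor — it is the merge base.

cd80b9e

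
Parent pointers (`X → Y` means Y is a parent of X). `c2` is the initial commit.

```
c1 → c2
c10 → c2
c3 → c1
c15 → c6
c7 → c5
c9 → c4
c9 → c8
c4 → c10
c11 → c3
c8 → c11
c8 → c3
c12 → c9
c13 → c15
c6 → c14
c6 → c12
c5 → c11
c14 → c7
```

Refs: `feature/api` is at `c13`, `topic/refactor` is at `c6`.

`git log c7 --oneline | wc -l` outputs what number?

Walking parent pointers from c7: reachable set = {c1, c11, c2, c3, c5, c7}.
That is 6 commits.

6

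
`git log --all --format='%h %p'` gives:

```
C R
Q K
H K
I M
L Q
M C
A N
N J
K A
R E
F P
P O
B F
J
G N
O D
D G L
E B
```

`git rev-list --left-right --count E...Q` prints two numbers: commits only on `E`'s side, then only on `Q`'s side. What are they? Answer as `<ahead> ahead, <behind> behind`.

Reachable from E: {A, B, D, E, F, G, J, K, L, N, O, P, Q}.
Reachable from Q: {A, J, K, N, Q}.
Only in E's history (ahead): {B, D, E, F, G, L, O, P} — 8.
Only in Q's history (behind): {} — 0.

8 ahead, 0 behind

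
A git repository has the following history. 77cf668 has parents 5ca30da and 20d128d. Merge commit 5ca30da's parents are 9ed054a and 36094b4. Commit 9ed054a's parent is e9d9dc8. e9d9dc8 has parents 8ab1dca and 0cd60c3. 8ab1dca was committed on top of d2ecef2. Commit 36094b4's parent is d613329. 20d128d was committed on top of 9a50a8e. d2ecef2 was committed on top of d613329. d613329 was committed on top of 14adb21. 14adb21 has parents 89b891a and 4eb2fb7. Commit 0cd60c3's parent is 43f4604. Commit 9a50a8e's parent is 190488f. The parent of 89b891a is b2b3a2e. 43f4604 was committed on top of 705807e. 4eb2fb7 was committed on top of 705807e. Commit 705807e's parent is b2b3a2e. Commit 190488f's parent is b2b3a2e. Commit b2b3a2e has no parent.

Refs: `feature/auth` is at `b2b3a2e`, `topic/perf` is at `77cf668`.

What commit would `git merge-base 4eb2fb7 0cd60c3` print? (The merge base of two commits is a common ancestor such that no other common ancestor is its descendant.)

Ancestors of 4eb2fb7: {4eb2fb7, 705807e, b2b3a2e}.
Ancestors of 0cd60c3: {0cd60c3, 43f4604, 705807e, b2b3a2e}.
Common ancestors: {705807e, b2b3a2e}.
Among these, 705807e is not an ancestor of any other common ancestor — it is the merge base.

705807e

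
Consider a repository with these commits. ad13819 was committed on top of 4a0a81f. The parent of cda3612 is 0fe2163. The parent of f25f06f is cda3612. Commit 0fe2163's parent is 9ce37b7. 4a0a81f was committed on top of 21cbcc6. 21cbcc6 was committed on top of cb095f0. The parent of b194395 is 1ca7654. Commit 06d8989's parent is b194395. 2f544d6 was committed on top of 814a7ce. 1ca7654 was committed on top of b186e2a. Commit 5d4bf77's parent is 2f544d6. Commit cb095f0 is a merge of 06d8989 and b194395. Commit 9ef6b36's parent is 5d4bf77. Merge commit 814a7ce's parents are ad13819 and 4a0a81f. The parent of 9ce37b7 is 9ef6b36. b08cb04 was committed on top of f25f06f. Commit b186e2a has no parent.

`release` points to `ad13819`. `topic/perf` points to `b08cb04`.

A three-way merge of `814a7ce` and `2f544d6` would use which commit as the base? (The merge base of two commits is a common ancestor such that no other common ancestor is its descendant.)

Ancestors of 814a7ce: {06d8989, 1ca7654, 21cbcc6, 4a0a81f, 814a7ce, ad13819, b186e2a, b194395, cb095f0}.
Ancestors of 2f544d6: {06d8989, 1ca7654, 21cbcc6, 2f544d6, 4a0a81f, 814a7ce, ad13819, b186e2a, b194395, cb095f0}.
Common ancestors: {06d8989, 1ca7654, 21cbcc6, 4a0a81f, 814a7ce, ad13819, b186e2a, b194395, cb095f0}.
Among these, 814a7ce is not an ancestor of any other common ancestor — it is the merge base.

814a7ce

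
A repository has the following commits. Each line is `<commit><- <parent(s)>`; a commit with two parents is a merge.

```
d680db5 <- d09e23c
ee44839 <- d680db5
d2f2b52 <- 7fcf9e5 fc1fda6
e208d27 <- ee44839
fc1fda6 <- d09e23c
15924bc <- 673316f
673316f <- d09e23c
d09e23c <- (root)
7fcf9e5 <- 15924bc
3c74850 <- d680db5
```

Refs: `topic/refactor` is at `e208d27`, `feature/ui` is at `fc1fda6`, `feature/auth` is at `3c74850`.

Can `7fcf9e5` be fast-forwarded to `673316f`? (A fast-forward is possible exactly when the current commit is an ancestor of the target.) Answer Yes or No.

A fast-forward from 7fcf9e5 to 673316f is possible iff 7fcf9e5 is an ancestor of 673316f.
Ancestors of 673316f: {673316f, d09e23c}.
7fcf9e5 is not among them, so fast-forward is not possible.

No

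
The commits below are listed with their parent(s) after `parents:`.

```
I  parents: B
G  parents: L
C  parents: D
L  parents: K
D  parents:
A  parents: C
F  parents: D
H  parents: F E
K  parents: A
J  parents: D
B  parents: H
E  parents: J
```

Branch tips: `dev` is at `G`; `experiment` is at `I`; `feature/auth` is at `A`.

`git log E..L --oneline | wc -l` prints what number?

Reachable from L: {A, C, D, K, L}.
Reachable from E: {D, E, J}.
In L's history but not E's: {A, C, K, L} — 4 commits.

4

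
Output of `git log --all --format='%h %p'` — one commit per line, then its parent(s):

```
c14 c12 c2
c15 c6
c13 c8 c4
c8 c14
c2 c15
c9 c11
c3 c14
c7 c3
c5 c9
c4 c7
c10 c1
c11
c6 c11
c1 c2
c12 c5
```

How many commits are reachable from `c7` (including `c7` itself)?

10

Walking parent pointers from c7: reachable set = {c11, c12, c14, c15, c2, c3, c5, c6, c7, c9}.
That is 10 commits.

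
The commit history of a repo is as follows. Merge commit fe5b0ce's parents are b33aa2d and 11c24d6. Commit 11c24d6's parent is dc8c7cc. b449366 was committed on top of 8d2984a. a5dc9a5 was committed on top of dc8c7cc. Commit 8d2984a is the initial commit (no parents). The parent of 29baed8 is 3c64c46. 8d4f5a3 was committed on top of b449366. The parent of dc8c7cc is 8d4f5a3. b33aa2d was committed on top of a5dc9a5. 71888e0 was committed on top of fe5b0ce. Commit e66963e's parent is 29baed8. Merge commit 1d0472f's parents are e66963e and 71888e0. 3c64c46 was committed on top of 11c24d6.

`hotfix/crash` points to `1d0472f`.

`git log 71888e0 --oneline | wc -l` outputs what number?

Walking parent pointers from 71888e0: reachable set = {11c24d6, 71888e0, 8d2984a, 8d4f5a3, a5dc9a5, b33aa2d, b449366, dc8c7cc, fe5b0ce}.
That is 9 commits.

9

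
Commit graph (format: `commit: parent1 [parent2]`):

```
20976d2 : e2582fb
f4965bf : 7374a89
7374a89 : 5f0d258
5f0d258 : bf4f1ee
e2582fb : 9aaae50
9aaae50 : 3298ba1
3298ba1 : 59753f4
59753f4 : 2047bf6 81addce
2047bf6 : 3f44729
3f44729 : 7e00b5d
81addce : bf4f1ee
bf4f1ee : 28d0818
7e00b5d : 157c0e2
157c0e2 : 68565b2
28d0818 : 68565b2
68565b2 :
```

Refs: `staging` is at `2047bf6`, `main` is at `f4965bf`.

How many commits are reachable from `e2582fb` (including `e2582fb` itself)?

Walking parent pointers from e2582fb: reachable set = {157c0e2, 2047bf6, 28d0818, 3298ba1, 3f44729, 59753f4, 68565b2, 7e00b5d, 81addce, 9aaae50, bf4f1ee, e2582fb}.
That is 12 commits.

12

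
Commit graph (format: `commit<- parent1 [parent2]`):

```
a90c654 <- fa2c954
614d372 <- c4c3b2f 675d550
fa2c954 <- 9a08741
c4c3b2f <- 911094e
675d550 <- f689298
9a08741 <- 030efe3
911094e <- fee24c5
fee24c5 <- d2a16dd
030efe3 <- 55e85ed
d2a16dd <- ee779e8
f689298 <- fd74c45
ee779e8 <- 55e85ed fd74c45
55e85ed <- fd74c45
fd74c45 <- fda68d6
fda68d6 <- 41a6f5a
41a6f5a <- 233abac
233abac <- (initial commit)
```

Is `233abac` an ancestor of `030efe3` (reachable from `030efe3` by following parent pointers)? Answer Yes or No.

Ancestors of 030efe3 (commits reachable by following parents): {030efe3, 233abac, 41a6f5a, 55e85ed, fd74c45, fda68d6}.
233abac is in that set, so it is an ancestor of 030efe3.

Yes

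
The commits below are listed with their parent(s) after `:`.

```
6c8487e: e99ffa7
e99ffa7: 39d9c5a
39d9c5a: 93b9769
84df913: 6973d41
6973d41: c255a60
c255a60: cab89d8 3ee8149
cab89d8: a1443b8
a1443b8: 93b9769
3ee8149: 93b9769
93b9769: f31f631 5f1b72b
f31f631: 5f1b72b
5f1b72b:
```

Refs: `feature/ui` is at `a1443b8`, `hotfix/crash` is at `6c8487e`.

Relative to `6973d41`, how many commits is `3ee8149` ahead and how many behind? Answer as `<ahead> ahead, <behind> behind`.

0 ahead, 4 behind

Reachable from 3ee8149: {3ee8149, 5f1b72b, 93b9769, f31f631}.
Reachable from 6973d41: {3ee8149, 5f1b72b, 6973d41, 93b9769, a1443b8, c255a60, cab89d8, f31f631}.
Only in 3ee8149's history (ahead): {} — 0.
Only in 6973d41's history (behind): {6973d41, a1443b8, c255a60, cab89d8} — 4.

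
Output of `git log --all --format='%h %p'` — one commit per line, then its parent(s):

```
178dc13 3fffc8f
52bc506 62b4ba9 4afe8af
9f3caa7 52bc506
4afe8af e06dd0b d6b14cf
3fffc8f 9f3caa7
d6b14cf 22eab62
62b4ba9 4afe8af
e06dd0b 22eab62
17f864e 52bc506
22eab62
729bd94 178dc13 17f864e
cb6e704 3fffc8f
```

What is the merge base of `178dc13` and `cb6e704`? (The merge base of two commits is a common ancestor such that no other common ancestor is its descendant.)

Ancestors of 178dc13: {178dc13, 22eab62, 3fffc8f, 4afe8af, 52bc506, 62b4ba9, 9f3caa7, d6b14cf, e06dd0b}.
Ancestors of cb6e704: {22eab62, 3fffc8f, 4afe8af, 52bc506, 62b4ba9, 9f3caa7, cb6e704, d6b14cf, e06dd0b}.
Common ancestors: {22eab62, 3fffc8f, 4afe8af, 52bc506, 62b4ba9, 9f3caa7, d6b14cf, e06dd0b}.
Among these, 3fffc8f is not an ancestor of any other common ancestor — it is the merge base.

3fffc8f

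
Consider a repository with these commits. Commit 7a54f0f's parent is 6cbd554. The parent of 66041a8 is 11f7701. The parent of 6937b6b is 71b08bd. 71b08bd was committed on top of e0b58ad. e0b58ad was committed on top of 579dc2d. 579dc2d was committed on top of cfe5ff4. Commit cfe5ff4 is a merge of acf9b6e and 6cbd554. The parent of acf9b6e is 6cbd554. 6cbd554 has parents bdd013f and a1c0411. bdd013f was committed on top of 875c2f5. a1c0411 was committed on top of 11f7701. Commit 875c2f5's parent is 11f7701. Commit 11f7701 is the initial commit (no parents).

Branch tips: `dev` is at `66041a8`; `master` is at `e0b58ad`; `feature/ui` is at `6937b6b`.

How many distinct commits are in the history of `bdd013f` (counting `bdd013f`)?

3

Walking parent pointers from bdd013f: reachable set = {11f7701, 875c2f5, bdd013f}.
That is 3 commits.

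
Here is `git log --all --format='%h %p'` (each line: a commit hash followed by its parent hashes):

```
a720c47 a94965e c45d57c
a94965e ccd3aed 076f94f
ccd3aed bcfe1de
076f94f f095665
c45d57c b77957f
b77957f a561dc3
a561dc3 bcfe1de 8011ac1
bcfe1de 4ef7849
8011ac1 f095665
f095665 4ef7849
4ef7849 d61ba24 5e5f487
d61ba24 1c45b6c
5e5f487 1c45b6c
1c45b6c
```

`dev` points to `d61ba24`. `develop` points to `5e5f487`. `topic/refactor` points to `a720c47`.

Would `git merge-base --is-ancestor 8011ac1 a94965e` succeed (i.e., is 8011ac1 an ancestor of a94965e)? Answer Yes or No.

Ancestors of a94965e: {076f94f, 1c45b6c, 4ef7849, 5e5f487, a94965e, bcfe1de, ccd3aed, d61ba24, f095665}.
8011ac1 is not in that set, so it is not an ancestor of a94965e.

No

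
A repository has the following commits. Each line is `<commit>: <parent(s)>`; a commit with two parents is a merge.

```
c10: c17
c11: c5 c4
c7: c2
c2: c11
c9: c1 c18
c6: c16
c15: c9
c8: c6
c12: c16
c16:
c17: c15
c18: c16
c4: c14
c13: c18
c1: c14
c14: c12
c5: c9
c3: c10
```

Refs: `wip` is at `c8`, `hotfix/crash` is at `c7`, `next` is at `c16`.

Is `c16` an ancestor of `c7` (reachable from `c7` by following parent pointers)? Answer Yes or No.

Ancestors of c7 (commits reachable by following parents): {c1, c11, c12, c14, c16, c18, c2, c4, c5, c7, c9}.
c16 is in that set, so it is an ancestor of c7.

Yes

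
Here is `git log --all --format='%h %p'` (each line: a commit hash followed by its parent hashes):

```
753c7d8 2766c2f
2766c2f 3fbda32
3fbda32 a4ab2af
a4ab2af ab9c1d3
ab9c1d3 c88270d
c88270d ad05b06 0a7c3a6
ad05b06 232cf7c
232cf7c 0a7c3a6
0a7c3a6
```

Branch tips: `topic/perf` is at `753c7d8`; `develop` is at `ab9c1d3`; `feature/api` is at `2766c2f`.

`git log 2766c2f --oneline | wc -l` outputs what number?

Walking parent pointers from 2766c2f: reachable set = {0a7c3a6, 232cf7c, 2766c2f, 3fbda32, a4ab2af, ab9c1d3, ad05b06, c88270d}.
That is 8 commits.

8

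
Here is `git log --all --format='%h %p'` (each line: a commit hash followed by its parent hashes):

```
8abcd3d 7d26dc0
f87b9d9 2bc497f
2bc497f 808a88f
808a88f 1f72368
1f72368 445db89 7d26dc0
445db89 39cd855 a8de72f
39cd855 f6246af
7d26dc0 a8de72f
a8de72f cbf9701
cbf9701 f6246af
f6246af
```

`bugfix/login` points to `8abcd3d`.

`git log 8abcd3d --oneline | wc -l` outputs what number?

5

Walking parent pointers from 8abcd3d: reachable set = {7d26dc0, 8abcd3d, a8de72f, cbf9701, f6246af}.
That is 5 commits.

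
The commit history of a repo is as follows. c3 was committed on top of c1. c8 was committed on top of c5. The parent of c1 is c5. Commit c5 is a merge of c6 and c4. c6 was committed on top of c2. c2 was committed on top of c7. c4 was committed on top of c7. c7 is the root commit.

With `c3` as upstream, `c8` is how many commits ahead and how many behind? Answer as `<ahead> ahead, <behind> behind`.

1 ahead, 2 behind

Reachable from c8: {c2, c4, c5, c6, c7, c8}.
Reachable from c3: {c1, c2, c3, c4, c5, c6, c7}.
Only in c8's history (ahead): {c8} — 1.
Only in c3's history (behind): {c1, c3} — 2.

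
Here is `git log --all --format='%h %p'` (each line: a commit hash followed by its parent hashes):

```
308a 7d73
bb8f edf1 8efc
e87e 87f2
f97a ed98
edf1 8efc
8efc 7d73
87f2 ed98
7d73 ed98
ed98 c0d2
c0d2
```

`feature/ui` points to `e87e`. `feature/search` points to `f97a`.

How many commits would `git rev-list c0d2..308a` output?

3

Reachable from 308a: {308a, 7d73, c0d2, ed98}.
Reachable from c0d2: {c0d2}.
In 308a's history but not c0d2's: {308a, 7d73, ed98} — 3 commits.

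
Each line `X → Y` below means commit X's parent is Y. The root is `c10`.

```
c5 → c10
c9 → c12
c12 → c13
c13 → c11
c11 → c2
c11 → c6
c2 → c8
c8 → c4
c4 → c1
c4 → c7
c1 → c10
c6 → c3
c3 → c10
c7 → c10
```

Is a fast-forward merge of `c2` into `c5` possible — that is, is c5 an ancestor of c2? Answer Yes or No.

No

A fast-forward from c5 to c2 is possible iff c5 is an ancestor of c2.
Ancestors of c2: {c1, c10, c2, c4, c7, c8}.
c5 is not among them, so fast-forward is not possible.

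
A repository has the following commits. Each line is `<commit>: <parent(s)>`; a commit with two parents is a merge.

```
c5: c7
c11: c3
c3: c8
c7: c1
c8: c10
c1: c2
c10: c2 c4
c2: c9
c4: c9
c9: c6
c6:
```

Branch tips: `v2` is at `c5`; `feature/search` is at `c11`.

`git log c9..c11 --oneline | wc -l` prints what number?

6

Reachable from c11: {c10, c11, c2, c3, c4, c6, c8, c9}.
Reachable from c9: {c6, c9}.
In c11's history but not c9's: {c10, c11, c2, c3, c4, c8} — 6 commits.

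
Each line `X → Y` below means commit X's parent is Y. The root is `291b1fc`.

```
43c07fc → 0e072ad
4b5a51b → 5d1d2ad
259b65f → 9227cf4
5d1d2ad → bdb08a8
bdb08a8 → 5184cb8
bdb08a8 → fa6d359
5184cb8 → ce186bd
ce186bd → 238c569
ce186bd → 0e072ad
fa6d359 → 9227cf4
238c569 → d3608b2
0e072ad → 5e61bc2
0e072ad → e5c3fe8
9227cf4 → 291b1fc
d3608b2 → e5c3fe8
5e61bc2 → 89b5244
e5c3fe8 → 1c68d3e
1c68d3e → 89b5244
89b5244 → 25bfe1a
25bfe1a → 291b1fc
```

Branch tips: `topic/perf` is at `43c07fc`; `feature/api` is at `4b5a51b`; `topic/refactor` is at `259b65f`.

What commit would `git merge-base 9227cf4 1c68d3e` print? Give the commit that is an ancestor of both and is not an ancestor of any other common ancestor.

Ancestors of 9227cf4: {291b1fc, 9227cf4}.
Ancestors of 1c68d3e: {1c68d3e, 25bfe1a, 291b1fc, 89b5244}.
Common ancestors: {291b1fc}.
The only common ancestor is 291b1fc, so it is the merge base.

291b1fc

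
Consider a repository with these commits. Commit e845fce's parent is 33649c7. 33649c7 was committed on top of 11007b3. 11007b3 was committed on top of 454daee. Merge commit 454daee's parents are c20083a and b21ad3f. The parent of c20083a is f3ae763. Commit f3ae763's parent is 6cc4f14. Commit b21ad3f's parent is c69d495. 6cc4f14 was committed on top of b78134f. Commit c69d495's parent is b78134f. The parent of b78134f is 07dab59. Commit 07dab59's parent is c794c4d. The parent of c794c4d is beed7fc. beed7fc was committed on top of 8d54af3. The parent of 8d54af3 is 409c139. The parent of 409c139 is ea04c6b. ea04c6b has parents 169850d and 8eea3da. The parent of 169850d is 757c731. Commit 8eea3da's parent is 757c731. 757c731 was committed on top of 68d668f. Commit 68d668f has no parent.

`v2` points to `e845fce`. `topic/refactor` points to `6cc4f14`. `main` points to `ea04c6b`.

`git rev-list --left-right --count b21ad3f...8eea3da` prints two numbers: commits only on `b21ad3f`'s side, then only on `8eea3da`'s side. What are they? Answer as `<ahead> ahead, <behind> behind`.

10 ahead, 0 behind

Reachable from b21ad3f: {07dab59, 169850d, 409c139, 68d668f, 757c731, 8d54af3, 8eea3da, b21ad3f, b78134f, beed7fc, c69d495, c794c4d, ea04c6b}.
Reachable from 8eea3da: {68d668f, 757c731, 8eea3da}.
Only in b21ad3f's history (ahead): {07dab59, 169850d, 409c139, 8d54af3, b21ad3f, b78134f, beed7fc, c69d495, c794c4d, ea04c6b} — 10.
Only in 8eea3da's history (behind): {} — 0.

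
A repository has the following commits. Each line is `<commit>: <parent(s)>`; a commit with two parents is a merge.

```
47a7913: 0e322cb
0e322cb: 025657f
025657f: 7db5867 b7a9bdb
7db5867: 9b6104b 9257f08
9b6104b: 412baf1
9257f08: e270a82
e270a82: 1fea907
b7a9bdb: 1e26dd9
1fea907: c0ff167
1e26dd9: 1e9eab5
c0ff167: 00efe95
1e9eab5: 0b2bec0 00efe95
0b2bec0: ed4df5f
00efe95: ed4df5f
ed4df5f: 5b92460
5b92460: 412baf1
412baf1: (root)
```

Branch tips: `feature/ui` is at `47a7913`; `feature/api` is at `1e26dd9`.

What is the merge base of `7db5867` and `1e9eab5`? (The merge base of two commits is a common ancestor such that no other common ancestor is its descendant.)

00efe95

Ancestors of 7db5867: {00efe95, 1fea907, 412baf1, 5b92460, 7db5867, 9257f08, 9b6104b, c0ff167, e270a82, ed4df5f}.
Ancestors of 1e9eab5: {00efe95, 0b2bec0, 1e9eab5, 412baf1, 5b92460, ed4df5f}.
Common ancestors: {00efe95, 412baf1, 5b92460, ed4df5f}.
Among these, 00efe95 is not an ancestor of any other common ancestor — it is the merge base.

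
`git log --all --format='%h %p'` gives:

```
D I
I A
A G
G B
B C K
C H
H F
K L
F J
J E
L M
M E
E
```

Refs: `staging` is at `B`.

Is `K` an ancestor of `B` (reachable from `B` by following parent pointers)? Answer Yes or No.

Ancestors of B (commits reachable by following parents): {B, C, E, F, H, J, K, L, M}.
K is in that set, so it is an ancestor of B.

Yes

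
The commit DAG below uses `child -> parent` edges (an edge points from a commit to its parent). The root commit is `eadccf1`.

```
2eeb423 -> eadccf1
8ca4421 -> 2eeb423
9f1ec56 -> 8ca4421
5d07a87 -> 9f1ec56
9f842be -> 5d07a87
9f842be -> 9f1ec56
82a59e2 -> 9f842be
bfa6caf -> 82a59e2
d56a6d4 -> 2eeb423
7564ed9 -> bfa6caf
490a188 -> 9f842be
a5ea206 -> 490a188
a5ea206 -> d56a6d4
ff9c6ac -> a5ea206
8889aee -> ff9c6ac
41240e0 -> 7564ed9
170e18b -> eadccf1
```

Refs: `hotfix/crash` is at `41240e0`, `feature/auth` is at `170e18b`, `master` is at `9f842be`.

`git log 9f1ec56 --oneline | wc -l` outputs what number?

Walking parent pointers from 9f1ec56: reachable set = {2eeb423, 8ca4421, 9f1ec56, eadccf1}.
That is 4 commits.

4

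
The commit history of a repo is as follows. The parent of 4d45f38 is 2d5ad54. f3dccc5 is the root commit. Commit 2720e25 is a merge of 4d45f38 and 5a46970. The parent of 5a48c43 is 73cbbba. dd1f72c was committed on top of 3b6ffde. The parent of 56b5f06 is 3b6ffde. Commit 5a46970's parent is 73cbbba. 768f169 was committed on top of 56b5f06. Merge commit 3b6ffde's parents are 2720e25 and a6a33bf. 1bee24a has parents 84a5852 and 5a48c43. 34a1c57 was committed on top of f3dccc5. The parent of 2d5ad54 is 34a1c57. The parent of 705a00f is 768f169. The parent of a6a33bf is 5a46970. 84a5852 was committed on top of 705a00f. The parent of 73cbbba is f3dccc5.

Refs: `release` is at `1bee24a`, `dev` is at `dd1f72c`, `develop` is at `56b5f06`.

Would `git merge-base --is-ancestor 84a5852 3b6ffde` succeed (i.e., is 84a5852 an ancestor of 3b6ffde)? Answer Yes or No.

Ancestors of 3b6ffde: {2720e25, 2d5ad54, 34a1c57, 3b6ffde, 4d45f38, 5a46970, 73cbbba, a6a33bf, f3dccc5}.
84a5852 is not in that set, so it is not an ancestor of 3b6ffde.

No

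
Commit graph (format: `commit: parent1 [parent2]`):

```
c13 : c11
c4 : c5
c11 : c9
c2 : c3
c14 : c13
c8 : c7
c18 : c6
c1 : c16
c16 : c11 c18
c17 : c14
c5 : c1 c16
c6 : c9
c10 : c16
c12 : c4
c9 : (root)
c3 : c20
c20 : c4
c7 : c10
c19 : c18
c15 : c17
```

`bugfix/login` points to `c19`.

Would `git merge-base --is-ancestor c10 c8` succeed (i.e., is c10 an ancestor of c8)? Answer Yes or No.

Ancestors of c8 (commits reachable by following parents): {c10, c11, c16, c18, c6, c7, c8, c9}.
c10 is in that set, so it is an ancestor of c8.

Yes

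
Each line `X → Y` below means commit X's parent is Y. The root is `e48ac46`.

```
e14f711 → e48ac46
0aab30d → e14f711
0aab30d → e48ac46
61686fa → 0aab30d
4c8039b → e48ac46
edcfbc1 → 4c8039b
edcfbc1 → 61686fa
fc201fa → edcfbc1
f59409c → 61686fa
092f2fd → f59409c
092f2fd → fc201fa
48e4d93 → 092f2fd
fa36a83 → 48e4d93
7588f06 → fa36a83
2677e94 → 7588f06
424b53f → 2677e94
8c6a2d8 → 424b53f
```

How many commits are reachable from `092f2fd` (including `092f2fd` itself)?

Walking parent pointers from 092f2fd: reachable set = {092f2fd, 0aab30d, 4c8039b, 61686fa, e14f711, e48ac46, edcfbc1, f59409c, fc201fa}.
That is 9 commits.

9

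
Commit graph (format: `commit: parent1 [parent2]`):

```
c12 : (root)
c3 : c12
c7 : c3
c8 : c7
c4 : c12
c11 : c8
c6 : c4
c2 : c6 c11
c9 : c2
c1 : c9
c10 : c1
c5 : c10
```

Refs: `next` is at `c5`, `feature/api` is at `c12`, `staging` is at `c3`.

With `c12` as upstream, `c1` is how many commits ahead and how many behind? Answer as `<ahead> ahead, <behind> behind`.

Reachable from c1: {c1, c11, c12, c2, c3, c4, c6, c7, c8, c9}.
Reachable from c12: {c12}.
Only in c1's history (ahead): {c1, c11, c2, c3, c4, c6, c7, c8, c9} — 9.
Only in c12's history (behind): {} — 0.

9 ahead, 0 behind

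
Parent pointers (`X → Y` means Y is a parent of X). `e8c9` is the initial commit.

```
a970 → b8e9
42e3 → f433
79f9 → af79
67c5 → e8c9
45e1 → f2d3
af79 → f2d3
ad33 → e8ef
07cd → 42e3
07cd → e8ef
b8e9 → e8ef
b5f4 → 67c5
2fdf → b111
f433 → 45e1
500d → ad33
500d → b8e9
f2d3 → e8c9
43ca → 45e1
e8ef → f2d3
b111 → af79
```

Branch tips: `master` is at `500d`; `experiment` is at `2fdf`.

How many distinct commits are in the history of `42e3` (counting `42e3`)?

Walking parent pointers from 42e3: reachable set = {42e3, 45e1, e8c9, f2d3, f433}.
That is 5 commits.

5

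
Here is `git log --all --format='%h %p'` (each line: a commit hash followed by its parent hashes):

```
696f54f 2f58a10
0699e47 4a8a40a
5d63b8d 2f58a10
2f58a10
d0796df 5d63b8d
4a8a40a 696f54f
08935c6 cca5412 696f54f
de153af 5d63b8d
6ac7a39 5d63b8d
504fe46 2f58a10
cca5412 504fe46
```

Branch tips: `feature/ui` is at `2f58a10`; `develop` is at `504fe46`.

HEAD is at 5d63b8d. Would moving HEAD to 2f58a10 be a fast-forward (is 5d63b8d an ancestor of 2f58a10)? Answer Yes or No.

No

A fast-forward from 5d63b8d to 2f58a10 is possible iff 5d63b8d is an ancestor of 2f58a10.
Ancestors of 2f58a10: {2f58a10}.
5d63b8d is not among them, so fast-forward is not possible.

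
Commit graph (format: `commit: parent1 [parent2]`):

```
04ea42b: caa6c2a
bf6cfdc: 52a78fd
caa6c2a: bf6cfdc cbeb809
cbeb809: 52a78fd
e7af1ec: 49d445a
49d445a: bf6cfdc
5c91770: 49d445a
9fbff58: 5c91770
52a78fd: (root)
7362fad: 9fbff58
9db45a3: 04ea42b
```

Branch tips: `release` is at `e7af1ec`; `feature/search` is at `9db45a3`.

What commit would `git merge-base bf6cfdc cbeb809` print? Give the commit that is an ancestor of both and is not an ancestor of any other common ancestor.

Ancestors of bf6cfdc: {52a78fd, bf6cfdc}.
Ancestors of cbeb809: {52a78fd, cbeb809}.
Common ancestors: {52a78fd}.
The only common ancestor is 52a78fd, so it is the merge base.

52a78fd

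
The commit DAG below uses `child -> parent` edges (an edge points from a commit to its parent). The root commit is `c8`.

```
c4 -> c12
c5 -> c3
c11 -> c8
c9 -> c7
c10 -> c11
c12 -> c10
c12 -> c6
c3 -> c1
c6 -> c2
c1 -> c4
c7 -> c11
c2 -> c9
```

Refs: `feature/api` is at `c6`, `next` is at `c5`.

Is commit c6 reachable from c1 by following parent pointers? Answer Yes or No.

Yes

Ancestors of c1 (commits reachable by following parents): {c1, c10, c11, c12, c2, c4, c6, c7, c8, c9}.
c6 is in that set, so it is an ancestor of c1.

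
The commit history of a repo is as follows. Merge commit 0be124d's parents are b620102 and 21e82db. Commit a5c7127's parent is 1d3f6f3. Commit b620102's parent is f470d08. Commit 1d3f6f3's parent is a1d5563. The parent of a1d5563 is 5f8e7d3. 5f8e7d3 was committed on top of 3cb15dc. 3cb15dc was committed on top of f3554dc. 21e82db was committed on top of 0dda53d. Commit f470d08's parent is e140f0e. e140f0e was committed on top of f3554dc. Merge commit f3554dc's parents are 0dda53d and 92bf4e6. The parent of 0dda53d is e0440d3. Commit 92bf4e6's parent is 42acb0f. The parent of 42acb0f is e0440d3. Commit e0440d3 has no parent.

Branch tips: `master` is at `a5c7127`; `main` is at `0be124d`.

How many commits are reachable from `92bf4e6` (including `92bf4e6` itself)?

3

Walking parent pointers from 92bf4e6: reachable set = {42acb0f, 92bf4e6, e0440d3}.
That is 3 commits.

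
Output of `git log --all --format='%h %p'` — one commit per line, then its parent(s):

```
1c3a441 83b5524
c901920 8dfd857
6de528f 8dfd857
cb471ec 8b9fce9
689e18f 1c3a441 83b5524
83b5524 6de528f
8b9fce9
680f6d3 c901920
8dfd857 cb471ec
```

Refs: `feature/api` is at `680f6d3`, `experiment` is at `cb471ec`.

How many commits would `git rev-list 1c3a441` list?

Walking parent pointers from 1c3a441: reachable set = {1c3a441, 6de528f, 83b5524, 8b9fce9, 8dfd857, cb471ec}.
That is 6 commits.

6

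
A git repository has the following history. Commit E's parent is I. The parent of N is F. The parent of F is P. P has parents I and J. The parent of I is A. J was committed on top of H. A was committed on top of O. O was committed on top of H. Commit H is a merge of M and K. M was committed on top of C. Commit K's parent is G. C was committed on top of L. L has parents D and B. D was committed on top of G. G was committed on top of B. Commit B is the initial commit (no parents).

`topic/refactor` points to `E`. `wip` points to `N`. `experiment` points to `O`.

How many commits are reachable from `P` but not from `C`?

8

Reachable from P: {A, B, C, D, G, H, I, J, K, L, M, O, P}.
Reachable from C: {B, C, D, G, L}.
In P's history but not C's: {A, H, I, J, K, M, O, P} — 8 commits.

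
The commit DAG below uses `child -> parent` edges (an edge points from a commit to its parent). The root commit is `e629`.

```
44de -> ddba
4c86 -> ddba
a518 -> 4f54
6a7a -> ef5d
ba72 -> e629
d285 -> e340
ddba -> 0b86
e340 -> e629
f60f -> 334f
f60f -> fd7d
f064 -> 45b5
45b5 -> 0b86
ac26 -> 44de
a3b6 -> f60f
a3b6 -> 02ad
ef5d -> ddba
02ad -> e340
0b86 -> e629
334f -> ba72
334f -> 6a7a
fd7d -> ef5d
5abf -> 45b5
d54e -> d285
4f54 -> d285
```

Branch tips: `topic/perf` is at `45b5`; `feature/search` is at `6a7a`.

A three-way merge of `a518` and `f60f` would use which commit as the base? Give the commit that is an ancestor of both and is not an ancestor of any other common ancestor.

e629

Ancestors of a518: {4f54, a518, d285, e340, e629}.
Ancestors of f60f: {0b86, 334f, 6a7a, ba72, ddba, e629, ef5d, f60f, fd7d}.
Common ancestors: {e629}.
The only common ancestor is e629, so it is the merge base.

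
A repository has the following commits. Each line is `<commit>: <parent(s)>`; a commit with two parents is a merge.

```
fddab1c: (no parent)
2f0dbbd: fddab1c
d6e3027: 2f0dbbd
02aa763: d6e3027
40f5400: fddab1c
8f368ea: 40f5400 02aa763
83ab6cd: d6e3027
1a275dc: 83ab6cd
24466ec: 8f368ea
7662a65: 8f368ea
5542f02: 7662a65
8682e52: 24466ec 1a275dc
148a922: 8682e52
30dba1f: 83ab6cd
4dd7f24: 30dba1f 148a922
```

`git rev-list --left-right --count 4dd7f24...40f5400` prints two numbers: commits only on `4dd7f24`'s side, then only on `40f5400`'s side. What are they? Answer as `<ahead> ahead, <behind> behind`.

Reachable from 4dd7f24: {02aa763, 148a922, 1a275dc, 24466ec, 2f0dbbd, 30dba1f, 40f5400, 4dd7f24, 83ab6cd, 8682e52, 8f368ea, d6e3027, fddab1c}.
Reachable from 40f5400: {40f5400, fddab1c}.
Only in 4dd7f24's history (ahead): {02aa763, 148a922, 1a275dc, 24466ec, 2f0dbbd, 30dba1f, 4dd7f24, 83ab6cd, 8682e52, 8f368ea, d6e3027} — 11.
Only in 40f5400's history (behind): {} — 0.

11 ahead, 0 behind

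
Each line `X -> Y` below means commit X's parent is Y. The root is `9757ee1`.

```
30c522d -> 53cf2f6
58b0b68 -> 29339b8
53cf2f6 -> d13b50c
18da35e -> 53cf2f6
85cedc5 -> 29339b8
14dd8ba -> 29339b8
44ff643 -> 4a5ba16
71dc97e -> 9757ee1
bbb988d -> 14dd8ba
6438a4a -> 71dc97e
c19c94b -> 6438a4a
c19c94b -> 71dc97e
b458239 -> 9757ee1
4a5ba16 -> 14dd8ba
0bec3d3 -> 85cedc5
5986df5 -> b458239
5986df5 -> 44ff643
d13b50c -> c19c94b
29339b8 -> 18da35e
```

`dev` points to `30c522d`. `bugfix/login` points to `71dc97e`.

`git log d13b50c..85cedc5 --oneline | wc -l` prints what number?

4

Reachable from 85cedc5: {18da35e, 29339b8, 53cf2f6, 6438a4a, 71dc97e, 85cedc5, 9757ee1, c19c94b, d13b50c}.
Reachable from d13b50c: {6438a4a, 71dc97e, 9757ee1, c19c94b, d13b50c}.
In 85cedc5's history but not d13b50c's: {18da35e, 29339b8, 53cf2f6, 85cedc5} — 4 commits.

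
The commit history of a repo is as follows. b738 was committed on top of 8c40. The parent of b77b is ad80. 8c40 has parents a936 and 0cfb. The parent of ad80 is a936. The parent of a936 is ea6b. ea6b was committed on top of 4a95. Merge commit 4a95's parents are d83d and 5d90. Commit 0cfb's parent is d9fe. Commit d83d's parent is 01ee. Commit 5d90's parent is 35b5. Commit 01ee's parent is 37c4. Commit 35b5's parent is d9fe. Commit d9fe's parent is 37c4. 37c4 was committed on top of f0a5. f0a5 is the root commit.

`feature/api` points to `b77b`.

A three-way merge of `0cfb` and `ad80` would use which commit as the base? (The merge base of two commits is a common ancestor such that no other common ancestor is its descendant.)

d9fe

Ancestors of 0cfb: {0cfb, 37c4, d9fe, f0a5}.
Ancestors of ad80: {01ee, 35b5, 37c4, 4a95, 5d90, a936, ad80, d83d, d9fe, ea6b, f0a5}.
Common ancestors: {37c4, d9fe, f0a5}.
Among these, d9fe is not an ancestor of any other common ancestor — it is the merge base.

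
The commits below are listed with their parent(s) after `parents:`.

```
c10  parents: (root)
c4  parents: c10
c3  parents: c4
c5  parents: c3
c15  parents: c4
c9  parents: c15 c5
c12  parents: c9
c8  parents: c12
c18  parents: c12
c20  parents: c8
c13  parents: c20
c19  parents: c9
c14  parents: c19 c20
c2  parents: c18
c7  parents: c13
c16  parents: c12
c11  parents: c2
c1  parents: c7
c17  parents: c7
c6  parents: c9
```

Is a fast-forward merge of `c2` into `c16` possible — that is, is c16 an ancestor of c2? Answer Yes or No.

A fast-forward from c16 to c2 is possible iff c16 is an ancestor of c2.
Ancestors of c2: {c10, c12, c15, c18, c2, c3, c4, c5, c9}.
c16 is not among them, so fast-forward is not possible.

No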